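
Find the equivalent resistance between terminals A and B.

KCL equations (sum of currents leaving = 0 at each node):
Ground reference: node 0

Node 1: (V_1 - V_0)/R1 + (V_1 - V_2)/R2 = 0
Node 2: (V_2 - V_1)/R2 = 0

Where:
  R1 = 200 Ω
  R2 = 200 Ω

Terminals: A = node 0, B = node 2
Reduce the network between node 0 (A) and node 2 (B) by series/parallel combination:
  Rs1 = R1 + R2 (series, joined only at node 1) = 200 + 200 = 400 Ω
R_eq = 400 Ω

Final answer: 400 Ω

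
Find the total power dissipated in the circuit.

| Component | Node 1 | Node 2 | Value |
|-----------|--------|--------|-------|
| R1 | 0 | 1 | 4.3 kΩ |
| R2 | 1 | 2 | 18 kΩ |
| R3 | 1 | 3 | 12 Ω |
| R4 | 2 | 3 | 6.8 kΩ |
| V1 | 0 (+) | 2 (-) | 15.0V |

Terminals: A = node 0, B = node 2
Nodal analysis, taking node 2 as the 0 V reference.
Source V1 fixes V_0 = 15 V.
KCL at each unknown node (sum of currents leaving = 0; resistances in Ω):
  Node 1: (V_1 - 15)/4300 + (V_1 - 0)/18000 + (V_1 - V_3)/12 = 0
  Node 3: (V_3 - V_1)/12 + (V_3 - 0)/6800 = 0
Collecting terms (coefficients in siemens):
  0.08362·V_1 - 0.08333·V_3 = 0.003488
  0.08348·V_3 - 0.08333·V_1 = 0
Determinant D = (0.08362)(0.08348) - (-0.08333)(-0.08333) = 0.00003631
V_1 = [(0.003488)(0.08348) - (-0.08333)(0)]/D = 8.021 V
V_3 = [(0.08362)(0) - (0.003488)(-0.08333)]/D = 8.007 V
Power in each resistor, P = (ΔV)²/R:
  P_R1 = (15 - 8.021)²/4300 = 0.01133 W
  P_R2 = (8.021 - 0)²/18000 = 0.003574 W
  P_R3 = (8.021 - 8.007)²/12 = 0.00001664 W
  P_R4 = (0 - 8.007)²/6800 = 0.009428 W
P_total = P_R1 + P_R2 + P_R3 + P_R4 = 0.02435 W

Final answer: 0.02435 W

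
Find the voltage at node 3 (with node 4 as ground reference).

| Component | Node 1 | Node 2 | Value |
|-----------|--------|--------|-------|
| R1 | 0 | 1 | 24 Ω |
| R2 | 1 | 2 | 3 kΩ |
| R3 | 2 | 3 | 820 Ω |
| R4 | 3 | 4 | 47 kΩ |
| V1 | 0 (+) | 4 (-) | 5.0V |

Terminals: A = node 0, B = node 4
Nodal analysis, taking node 4 as the 0 V reference.
Source V1 fixes V_0 = 5 V.
KCL at each unknown node (sum of currents leaving = 0; resistances in Ω):
  Node 1: (V_1 - 5)/24 + (V_1 - V_2)/3000 = 0
  Node 2: (V_2 - V_1)/3000 + (V_2 - V_3)/820 = 0
  Node 3: (V_3 - V_2)/820 + (V_3 - 0)/47000 = 0
Collecting terms (coefficients in siemens):
  0.042·V_1 - 0.0003333·V_2 = 0.2083
  0.001553·V_2 - 0.0003333·V_1 - 0.00122·V_3 = 0
  0.001241·V_3 - 0.00122·V_2 = 0
Solving these 3 simultaneous equations (Gaussian elimination) gives:
  V_1 = 4.998 V, V_2 = 4.703 V, V_3 = 4.622 V
The requested potential is V_3 = 4.622 V.

Final answer: V_3 = 4.622 V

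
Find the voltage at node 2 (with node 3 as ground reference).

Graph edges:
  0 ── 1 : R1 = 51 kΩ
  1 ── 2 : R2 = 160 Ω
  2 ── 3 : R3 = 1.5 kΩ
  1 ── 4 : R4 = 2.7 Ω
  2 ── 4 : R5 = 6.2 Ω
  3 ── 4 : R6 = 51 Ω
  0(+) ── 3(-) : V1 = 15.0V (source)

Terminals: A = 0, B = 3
Nodal analysis, taking node 3 as the 0 V reference.
Source V1 fixes V_0 = 15 V.
KCL at each unknown node (sum of currents leaving = 0; resistances in Ω):
  Node 1: (V_1 - 15)/51000 + (V_1 - V_2)/160 + (V_1 - V_4)/2.7 = 0
  Node 2: (V_2 - V_1)/160 + (V_2 - 0)/1500 + (V_2 - V_4)/6.2 = 0
  Node 4: (V_4 - V_1)/2.7 + (V_4 - V_2)/6.2 + (V_4 - 0)/51 = 0
Collecting terms (coefficients in siemens):
  0.3766·V_1 - 0.00625·V_2 - 0.3704·V_4 = 0.0002941
  0.1682·V_2 - 0.00625·V_1 - 0.1613·V_4 = 0
  0.5513·V_4 - 0.3704·V_1 - 0.1613·V_2 = 0
Solving these 3 simultaneous equations (Gaussian elimination) gives:
  V_1 = 0.01527 V, V_2 = 0.01446 V, V_4 = 0.01449 V
The requested potential is V_2 = 0.01446 V.

Final answer: V_2 = 0.01446 V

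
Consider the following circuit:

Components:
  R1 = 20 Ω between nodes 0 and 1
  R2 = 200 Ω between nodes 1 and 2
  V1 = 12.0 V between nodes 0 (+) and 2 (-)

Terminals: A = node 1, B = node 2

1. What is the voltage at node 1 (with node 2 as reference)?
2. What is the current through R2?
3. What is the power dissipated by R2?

Nodal analysis, taking node 2 as the 0 V reference.
Source V1 fixes V_0 = 12 V.
KCL at each unknown node (sum of currents leaving = 0; resistances in Ω):
  Node 1: (V_1 - 12)/20 + (V_1 - 0)/200 = 0
Collecting terms: 0.055 × V_1 = 0.6  =>  V_1 = 10.91 V
Part 1:
  Read off the nodal solution: V_1 = 10.91 V
Part 2:
  I_R2 = (V_1 - V_2)/R2 = (10.91 - 0)/200 = 0.05455 A
  Magnitude: I_R2 = 0.05455 A
Part 3:
  I_R2 = (V_1 - V_2)/R2 = (10.91 - 0)/200 = 0.05455 A
  P_R2 = I_R2² × R2 = (0.05455)² × 200 = 0.595 W

Final answers:
1. V_1 = 10.91 V
2. I_R2 = 0.05455 A
3. P_R2 = 0.595 W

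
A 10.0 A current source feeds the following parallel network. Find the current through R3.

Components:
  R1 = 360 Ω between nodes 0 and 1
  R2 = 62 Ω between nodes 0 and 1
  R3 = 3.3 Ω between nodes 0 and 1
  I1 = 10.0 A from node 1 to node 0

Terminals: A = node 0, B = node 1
All resistors sit directly between nodes 0 and 1, so they are in parallel and share one voltage V; the full source current 10 A splits among them.
1/R_par = 1/360 + 1/62 + 1/3.3 = 0.3219 S  =>  R_par = 3.106 Ω
V = I × R_par = 10 × 3.106 = 31.06 V
I_R3 = V/R3 = 31.06/3.3 = 9.413 A

Final answer: 9.413 A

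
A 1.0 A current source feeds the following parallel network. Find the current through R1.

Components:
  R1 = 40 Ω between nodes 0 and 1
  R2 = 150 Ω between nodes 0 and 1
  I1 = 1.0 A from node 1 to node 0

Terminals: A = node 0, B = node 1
All resistors sit directly between nodes 0 and 1, so they are in parallel and share one voltage V; the full source current 1 A splits among them.
1/R_par = 1/40 + 1/150 = 0.03167 S  =>  R_par = 31.58 Ω
V = I × R_par = 1 × 31.58 = 31.58 V
I_R1 = V/R1 = 31.58/40 = 0.7895 A

Final answer: 0.7895 A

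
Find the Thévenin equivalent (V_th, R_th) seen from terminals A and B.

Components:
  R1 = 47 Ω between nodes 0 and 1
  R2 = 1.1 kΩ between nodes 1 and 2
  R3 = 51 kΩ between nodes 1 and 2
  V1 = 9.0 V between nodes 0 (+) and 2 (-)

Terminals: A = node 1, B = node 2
Step 1 — V_th is the open-circuit voltage V_A - V_B (nothing connected across the terminals).
Nodal analysis, taking node 2 as the 0 V reference.
Source V1 fixes V_0 = 9 V.
KCL at each unknown node (sum of currents leaving = 0; resistances in Ω):
  Node 1: (V_1 - 9)/47 + (V_1 - 0)/1100 + (V_1 - 0)/51000 = 0
Collecting terms: 0.02221 × V_1 = 0.1915  =>  V_1 = 8.624 V
V_th = V_1 - V_2 = 8.624 - 0 = 8.624 V
Step 2 — R_th: zero the source — replace V1 by a short circuit (node 2 merges into node 0) — and find the resistance seen between A (node 1) and B (node 0).
Reduce the network between node 1 (A) and node 0 (B) by series/parallel combination:
  Rp1 = R1 ‖ R2 ‖ R3 (parallel, all between nodes 0 and 1) = 1/(1/47 + 1/1100 + 1/51000) = 45.03 Ω
R_th = 45.03 Ω

Final answer: V_th = 8.624 V, R_th = 45.03 Ω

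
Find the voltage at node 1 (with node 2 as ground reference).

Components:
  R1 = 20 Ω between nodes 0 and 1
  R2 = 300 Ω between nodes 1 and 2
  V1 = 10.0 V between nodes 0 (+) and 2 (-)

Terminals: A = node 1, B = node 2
Nodal analysis, taking node 2 as the 0 V reference.
Source V1 fixes V_0 = 10 V.
KCL at each unknown node (sum of currents leaving = 0; resistances in Ω):
  Node 1: (V_1 - 10)/20 + (V_1 - 0)/300 = 0
Collecting terms: 0.05333 × V_1 = 0.5  =>  V_1 = 9.375 V
The requested potential is V_1 = 9.375 V.

Final answer: V_1 = 9.375 V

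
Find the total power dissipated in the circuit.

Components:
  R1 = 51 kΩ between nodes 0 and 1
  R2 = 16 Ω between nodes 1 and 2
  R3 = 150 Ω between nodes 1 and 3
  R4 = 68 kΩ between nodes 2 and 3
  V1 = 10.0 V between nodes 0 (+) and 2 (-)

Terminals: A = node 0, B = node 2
Nodal analysis, taking node 2 as the 0 V reference.
Source V1 fixes V_0 = 10 V.
KCL at each unknown node (sum of currents leaving = 0; resistances in Ω):
  Node 1: (V_1 - 10)/51000 + (V_1 - 0)/16 + (V_1 - V_3)/150 = 0
  Node 3: (V_3 - V_1)/150 + (V_3 - 0)/68000 = 0
Collecting terms (coefficients in siemens):
  0.06919·V_1 - 0.006667·V_3 = 0.0001961
  0.006681·V_3 - 0.006667·V_1 = 0
Determinant D = (0.06919)(0.006681) - (-0.006667)(-0.006667) = 0.0004178
V_1 = [(0.0001961)(0.006681) - (-0.006667)(0)]/D = 0.003136 V
V_3 = [(0.06919)(0) - (0.0001961)(-0.006667)]/D = 0.003129 V
Power in each resistor, P = (ΔV)²/R:
  P_R1 = (10 - 0.003136)²/51000 = 0.00196 W
  P_R2 = (0.003136 - 0)²/16 = 0.0000006145 W
  P_R3 = (0.003136 - 0.003129)²/150 = 0.0000000000003175 W
  P_R4 = (0 - 0.003129)²/68000 = 0.0000000001439 W
P_total = P_R1 + P_R2 + P_R3 + P_R4 = 0.00196 W

Final answer: 0.00196 W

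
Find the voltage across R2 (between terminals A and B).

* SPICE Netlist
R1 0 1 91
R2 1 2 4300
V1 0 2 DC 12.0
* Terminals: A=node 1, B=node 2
R1 and R2 are in series across V1 (node 0 → node 1 → node 2), and the output A–B is taken across R2, so this is a voltage divider.
Series current: I = V1/(R1 + R2) = 12/(91 + 4300) = 12/4391 = 0.002733 A
V_R2 = I × R2 = V1 × R2/(R1 + R2) = 12 × 4300/4391 = 11.75 V

Final answer: 11.75 V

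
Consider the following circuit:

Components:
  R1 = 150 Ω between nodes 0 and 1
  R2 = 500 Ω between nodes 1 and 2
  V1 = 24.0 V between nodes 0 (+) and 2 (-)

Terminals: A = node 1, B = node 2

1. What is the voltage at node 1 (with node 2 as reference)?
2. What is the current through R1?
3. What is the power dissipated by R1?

Nodal analysis, taking node 2 as the 0 V reference.
Source V1 fixes V_0 = 24 V.
KCL at each unknown node (sum of currents leaving = 0; resistances in Ω):
  Node 1: (V_1 - 24)/150 + (V_1 - 0)/500 = 0
Collecting terms: 0.008667 × V_1 = 0.16  =>  V_1 = 18.46 V
Part 1:
  Read off the nodal solution: V_1 = 18.46 V
Part 2:
  I_R1 = (V_0 - V_1)/R1 = (24 - 18.46)/150 = 0.03692 A
  Magnitude: I_R1 = 0.03692 A
Part 3:
  I_R1 = (V_0 - V_1)/R1 = (24 - 18.46)/150 = 0.03692 A
  P_R1 = I_R1² × R1 = (0.03692)² × 150 = 0.2045 W

Final answers:
1. V_1 = 18.46 V
2. I_R1 = 0.03692 A
3. P_R1 = 0.2045 W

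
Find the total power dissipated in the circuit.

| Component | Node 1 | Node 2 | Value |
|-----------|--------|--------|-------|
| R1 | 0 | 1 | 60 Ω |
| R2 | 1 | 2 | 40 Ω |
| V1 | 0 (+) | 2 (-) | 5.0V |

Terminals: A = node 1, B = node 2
Nodal analysis, taking node 2 as the 0 V reference.
Source V1 fixes V_0 = 5 V.
KCL at each unknown node (sum of currents leaving = 0; resistances in Ω):
  Node 1: (V_1 - 5)/60 + (V_1 - 0)/40 = 0
Collecting terms: 0.04167 × V_1 = 0.08333  =>  V_1 = 2 V
Power in each resistor, P = (ΔV)²/R:
  P_R1 = (5 - 2)²/60 = 0.15 W
  P_R2 = (2 - 0)²/40 = 0.1 W
P_total = P_R1 + P_R2 = 0.25 W

Final answer: 0.25 W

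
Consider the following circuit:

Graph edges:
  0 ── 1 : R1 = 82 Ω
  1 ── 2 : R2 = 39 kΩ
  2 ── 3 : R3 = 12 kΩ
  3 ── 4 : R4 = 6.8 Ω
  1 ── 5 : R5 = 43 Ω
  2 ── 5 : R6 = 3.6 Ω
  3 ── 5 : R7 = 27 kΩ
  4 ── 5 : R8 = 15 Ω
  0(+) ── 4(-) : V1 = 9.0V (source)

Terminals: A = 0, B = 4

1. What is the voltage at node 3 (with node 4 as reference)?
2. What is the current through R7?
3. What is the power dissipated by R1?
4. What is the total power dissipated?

Nodal analysis, taking node 4 as the 0 V reference.
Source V1 fixes V_0 = 9 V.
KCL at each unknown node (sum of currents leaving = 0; resistances in Ω):
  Node 1: (V_1 - 9)/82 + (V_1 - V_2)/39000 + (V_1 - V_5)/43 = 0
  Node 2: (V_2 - V_1)/39000 + (V_2 - V_3)/12000 + (V_2 - V_5)/3.6 = 0
  Node 3: (V_3 - V_2)/12000 + (V_3 - 0)/6.8 + (V_3 - V_5)/27000 = 0
  Node 5: (V_5 - V_1)/43 + (V_5 - V_2)/3.6 + (V_5 - V_3)/27000 + (V_5 - 0)/15 = 0
Collecting terms (coefficients in siemens):
  0.03548·V_1 - 0.00002564·V_2 - 0.02326·V_5 = 0.1098
  0.2779·V_2 - 0.00002564·V_1 - 0.00008333·V_3 - 0.2778·V_5 = 0
  0.1472·V_3 - 0.00008333·V_2 - 0.00003704·V_5 = 0
  0.3677·V_5 - 0.02326·V_1 - 0.2778·V_2 - 0.00003704·V_3 = 0
Solving these 4 simultaneous equations (Gaussian elimination) gives:
  V_1 = 3.726 V, V_2 = 0.963 V, V_3 = 0.0007876 V, V_5 = 0.9631 V
Part 1:
  Read off the nodal solution: V_3 = 0.0007876 V
Part 2:
  I_R7 = (V_3 - V_5)/R7 = (0.0007876 - 0.9631)/27000 = -0.00003564 A
  Magnitude: I_R7 = 0.00003564 A
Part 3:
  I_R1 = (V_0 - V_1)/R1 = (9 - 3.726)/82 = 0.06432 A
  P_R1 = I_R1² × R1 = (0.06432)² × 82 = 0.3392 W
Part 4:
  Power in each resistor, P = (ΔV)²/R:
    P_R1 = (9 - 3.726)²/82 = 0.3392 W
    P_R2 = (3.726 - 0.963)²/39000 = 0.0001957 W
    P_R3 = (0.963 - 0.0007876)²/12000 = 0.00007716 W
    P_R4 = (0.0007876 - 0)²/6.8 = 0.00000009123 W
    P_R5 = (3.726 - 0.9631)²/43 = 0.1775 W
    P_R6 = (0.963 - 0.9631)²/3.6 = 0.0000000003145 W
    P_R7 = (0.0007876 - 0.9631)²/27000 = 0.0000343 W
    P_R8 = (0 - 0.9631)²/15 = 0.06183 W
  P_total = P_R1 + P_R2 + P_R3 + P_R4 + P_R5 + P_R6 + P_R7 + P_R8 = 0.5789 W

Final answers:
1. V_3 = 0.0007876 V
2. I_R7 = 3.564e-05 A
3. P_R1 = 0.3392 W
4. P_total = 0.5789 W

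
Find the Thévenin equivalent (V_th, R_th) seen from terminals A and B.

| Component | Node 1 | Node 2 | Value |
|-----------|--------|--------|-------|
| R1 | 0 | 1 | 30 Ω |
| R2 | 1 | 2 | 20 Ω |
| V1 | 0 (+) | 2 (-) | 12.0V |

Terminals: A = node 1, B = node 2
Step 1 — V_th is the open-circuit voltage V_A - V_B (nothing connected across the terminals).
Nodal analysis, taking node 2 as the 0 V reference.
Source V1 fixes V_0 = 12 V.
KCL at each unknown node (sum of currents leaving = 0; resistances in Ω):
  Node 1: (V_1 - 12)/30 + (V_1 - 0)/20 = 0
Collecting terms: 0.08333 × V_1 = 0.4  =>  V_1 = 4.8 V
V_th = V_1 - V_2 = 4.8 - 0 = 4.8 V
Step 2 — R_th: zero the source — replace V1 by a short circuit (node 2 merges into node 0) — and find the resistance seen between A (node 1) and B (node 0).
Reduce the network between node 1 (A) and node 0 (B) by series/parallel combination:
  Rp1 = R1 ‖ R2 (parallel, both between nodes 0 and 1) = 1/(1/30 + 1/20) = 12 Ω
R_th = 12 Ω

Final answer: V_th = 4.8 V, R_th = 12 Ω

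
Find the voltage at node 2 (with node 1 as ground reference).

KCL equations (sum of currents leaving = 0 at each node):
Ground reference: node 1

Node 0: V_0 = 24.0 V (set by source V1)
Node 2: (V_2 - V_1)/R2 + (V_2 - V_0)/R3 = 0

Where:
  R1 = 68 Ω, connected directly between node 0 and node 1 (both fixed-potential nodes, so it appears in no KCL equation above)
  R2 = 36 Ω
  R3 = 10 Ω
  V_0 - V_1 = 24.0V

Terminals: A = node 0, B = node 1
Nodal analysis, taking node 1 as the 0 V reference.
Source V1 fixes V_0 = 24 V.
KCL at each unknown node (sum of currents leaving = 0; resistances in Ω):
  Node 2: (V_2 - 0)/36 + (V_2 - 24)/10 = 0
Collecting terms: 0.1278 × V_2 = 2.4  =>  V_2 = 18.78 V
The requested potential is V_2 = 18.78 V.

Final answer: V_2 = 18.78 V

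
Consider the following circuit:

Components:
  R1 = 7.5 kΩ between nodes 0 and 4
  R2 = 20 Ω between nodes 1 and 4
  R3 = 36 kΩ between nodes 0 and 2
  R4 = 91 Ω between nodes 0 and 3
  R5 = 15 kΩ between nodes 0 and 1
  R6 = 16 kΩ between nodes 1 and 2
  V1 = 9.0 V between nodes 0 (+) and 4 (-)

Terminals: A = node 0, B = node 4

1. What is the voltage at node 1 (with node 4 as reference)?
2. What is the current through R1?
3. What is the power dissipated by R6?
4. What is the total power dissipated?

Nodal analysis, taking node 4 as the 0 V reference.
Source V1 fixes V_0 = 9 V.
KCL at each unknown node (sum of currents leaving = 0; resistances in Ω):
  Node 1: (V_1 - 0)/20 + (V_1 - 9)/15000 + (V_1 - V_2)/16000 = 0
  Node 2: (V_2 - 9)/36000 + (V_2 - V_1)/16000 = 0
  Node 3: (V_3 - 9)/91 = 0
Collecting terms (coefficients in siemens):
  0.05013·V_1 - 0.0000625·V_2 = 0.0006
  0.00009028·V_2 - 0.0000625·V_1 = 0.00025
  0.01099·V_3 = 0.0989
Solving these 3 simultaneous equations (Gaussian elimination) gives:
  V_1 = 0.01544 V, V_2 = 2.78 V, V_3 = 9 V
Part 1:
  Read off the nodal solution: V_1 = 0.01544 V
Part 2:
  I_R1 = (V_0 - V_4)/R1 = (9 - 0)/7500 = 0.0012 A
  Magnitude: I_R1 = 0.0012 A
Part 3:
  I_R6 = (V_1 - V_2)/R6 = (0.01544 - 2.78)/16000 = -0.0001728 A
  P_R6 = I_R6² × R6 = (-0.0001728)² × 16000 = 0.0004776 W
Part 4:
  Power in each resistor, P = (ΔV)²/R:
    P_R1 = (9 - 0)²/7500 = 0.0108 W
    P_R2 = (0.01544 - 0)²/20 = 0.00001191 W
    P_R3 = (9 - 2.78)²/36000 = 0.001075 W
    P_R4 = (9 - 9)²/91 = 0 W
    P_R5 = (9 - 0.01544)²/15000 = 0.005381 W
    P_R6 = (0.01544 - 2.78)²/16000 = 0.0004776 W
  P_total = P_R1 + P_R2 + P_R3 + P_R4 + P_R5 + P_R6 = 0.01775 W

Final answers:
1. V_1 = 0.01544 V
2. I_R1 = 0.0012 A
3. P_R6 = 0.0004776 W
4. P_total = 0.01775 W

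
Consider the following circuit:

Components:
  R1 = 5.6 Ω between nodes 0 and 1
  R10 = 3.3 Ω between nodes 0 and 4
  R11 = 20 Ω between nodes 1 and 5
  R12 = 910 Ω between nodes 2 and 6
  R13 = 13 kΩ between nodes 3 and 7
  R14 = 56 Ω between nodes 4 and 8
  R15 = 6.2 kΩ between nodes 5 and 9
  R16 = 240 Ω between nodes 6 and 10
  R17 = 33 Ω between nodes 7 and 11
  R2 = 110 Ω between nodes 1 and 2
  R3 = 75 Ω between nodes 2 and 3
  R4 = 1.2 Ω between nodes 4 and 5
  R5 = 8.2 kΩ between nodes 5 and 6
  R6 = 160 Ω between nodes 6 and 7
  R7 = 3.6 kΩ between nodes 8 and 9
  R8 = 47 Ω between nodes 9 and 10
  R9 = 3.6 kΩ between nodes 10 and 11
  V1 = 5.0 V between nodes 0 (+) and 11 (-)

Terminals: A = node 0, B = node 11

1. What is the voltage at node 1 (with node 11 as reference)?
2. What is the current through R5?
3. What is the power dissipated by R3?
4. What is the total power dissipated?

Nodal analysis, taking node 11 as the 0 V reference.
Source V1 fixes V_0 = 5 V.
KCL at each unknown node (sum of currents leaving = 0; resistances in Ω):
  Node 1: (V_1 - 5)/5.6 + (V_1 - V_2)/110 + (V_1 - V_5)/20 = 0
  Node 2: (V_2 - V_1)/110 + (V_2 - V_3)/75 + (V_2 - V_6)/910 = 0
  Node 3: (V_3 - V_2)/75 + (V_3 - V_7)/13000 = 0
  Node 4: (V_4 - V_5)/1.2 + (V_4 - 5)/3.3 + (V_4 - V_8)/56 = 0
  Node 5: (V_5 - V_4)/1.2 + (V_5 - V_6)/8200 + (V_5 - V_1)/20 + (V_5 - V_9)/6200 = 0
  Node 6: (V_6 - V_5)/8200 + (V_6 - V_7)/160 + (V_6 - V_2)/910 + (V_6 - V_10)/240 = 0
  Node 7: (V_7 - V_6)/160 + (V_7 - V_3)/13000 + (V_7 - 0)/33 = 0
  Node 8: (V_8 - V_9)/3600 + (V_8 - V_4)/56 = 0
  Node 9: (V_9 - V_8)/3600 + (V_9 - V_10)/47 + (V_9 - V_5)/6200 = 0
  Node 10: (V_10 - V_9)/47 + (V_10 - 0)/3600 + (V_10 - V_6)/240 = 0
Collecting terms (coefficients in siemens):
  0.2377·V_1 - 0.009091·V_2 - 0.05·V_5 = 0.8929
  0.02352·V_2 - 0.009091·V_1 - 0.01333·V_3 - 0.001099·V_6 = 0
  0.01341·V_3 - 0.01333·V_2 - 0.00007692·V_7 = 0
  1.154·V_4 - 0.8333·V_5 - 0.01786·V_8 = 1.515
  0.8836·V_5 - 0.05·V_1 - 0.8333·V_4 - 0.000122·V_6 - 0.0001613·V_9 = 0
  0.01164·V_6 - 0.001099·V_2 - 0.000122·V_5 - 0.00625·V_7 - 0.004167·V_10 = 0
  0.03663·V_7 - 0.00007692·V_3 - 0.00625·V_6 = 0
  0.01813·V_8 - 0.01786·V_4 - 0.0002778·V_9 = 0
  0.02172·V_9 - 0.0001613·V_5 - 0.0002778·V_8 - 0.02128·V_10 = 0
  0.02572·V_10 - 0.004167·V_6 - 0.02128·V_9 = 0
Solving these 10 simultaneous equations (Gaussian elimination) gives:
  V_1 = 4.98 V, V_2 = 4.525 V, V_3 = 4.5 V, V_4 = 4.992 V
  V_5 = 4.99 V, V_6 = 1.065 V, V_7 = 0.1911 V, V_8 = 4.937 V
  V_9 = 1.42 V, V_10 = 1.347 V
Part 1:
  Read off the nodal solution: V_1 = 4.98 V
Part 2:
  I_R5 = (V_5 - V_6)/R5 = (4.99 - 1.065)/8200 = 0.0004787 A
  Magnitude: I_R5 = 0.0004787 A
Part 3:
  I_R3 = (V_2 - V_3)/R3 = (4.525 - 4.5)/75 = 0.0003315 A
  P_R3 = I_R3² × R3 = (0.0003315)² × 75 = 0.00000824 W
Part 4:
  Power in each resistor, P = (ΔV)²/R:
    P_R1 = (5 - 4.98)²/5.6 = 0.00007377 W
    P_R2 = (4.98 - 4.525)²/110 = 0.00188 W
    P_R3 = (4.525 - 4.5)²/75 = 0.00000824 W
    P_R4 = (4.992 - 4.99)²/1.2 = 0.000002916 W
    P_R5 = (4.99 - 1.065)²/8200 = 0.001879 W
    P_R6 = (1.065 - 0.1911)²/160 = 0.004769 W
    P_R7 = (4.937 - 1.42)²/3600 = 0.003435 W
    P_R8 = (1.42 - 1.347)²/47 = 0.0001133 W
    P_R9 = (1.347 - 0)²/3600 = 0.0005043 W
    P_R10 = (5 - 4.992)²/3.3 = 0.00002122 W
    P_R11 = (4.98 - 4.99)²/20 = 0.000005088 W
    P_R12 = (4.525 - 1.065)²/910 = 0.01316 W
    P_R13 = (4.5 - 0.1911)²/13000 = 0.001428 W
    P_R14 = (4.992 - 4.937)²/56 = 0.00005343 W
    P_R15 = (4.99 - 1.42)²/6200 = 0.002055 W
    P_R16 = (1.065 - 1.347)²/240 = 0.0003332 W
    P_R17 = (0.1911 - 0)²/33 = 0.001107 W
  P_total = P_R1 + P_R2 + P_R3 + P_R4 + P_R5 + P_R6 + P_R7 + P_R8 + P_R9 + P_R10 + P_R11 + P_R12 + P_R13 + P_R14 + P_R15 + P_R16 + P_R17 = 0.03083 W

Final answers:
1. V_1 = 4.98 V
2. I_R5 = 0.0004787 A
3. P_R3 = 8.24e-06 W
4. P_total = 0.03083 W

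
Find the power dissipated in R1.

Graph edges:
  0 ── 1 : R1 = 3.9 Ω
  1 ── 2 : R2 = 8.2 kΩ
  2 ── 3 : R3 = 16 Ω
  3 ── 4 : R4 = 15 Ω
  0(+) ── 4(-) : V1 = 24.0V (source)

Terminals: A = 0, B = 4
Nodal analysis, taking node 4 as the 0 V reference.
Source V1 fixes V_0 = 24 V.
KCL at each unknown node (sum of currents leaving = 0; resistances in Ω):
  Node 1: (V_1 - 24)/3.9 + (V_1 - V_2)/8200 = 0
  Node 2: (V_2 - V_1)/8200 + (V_2 - V_3)/16 = 0
  Node 3: (V_3 - V_2)/16 + (V_3 - 0)/15 = 0
Collecting terms (coefficients in siemens):
  0.2565·V_1 - 0.000122·V_2 = 6.154
  0.06262·V_2 - 0.000122·V_1 - 0.0625·V_3 = 0
  0.1292·V_3 - 0.0625·V_2 = 0
Solving these 3 simultaneous equations (Gaussian elimination) gives:
  V_1 = 23.99 V, V_2 = 0.09035 V, V_3 = 0.04372 V
I_R1 = (V_0 - V_1)/R1 = (24 - 23.99)/3.9 = 0.002914 A
P_R1 = I_R1² × R1 = (0.002914)² × 3.9 = 0.00003313 W

Final answer: 3.313e-05 W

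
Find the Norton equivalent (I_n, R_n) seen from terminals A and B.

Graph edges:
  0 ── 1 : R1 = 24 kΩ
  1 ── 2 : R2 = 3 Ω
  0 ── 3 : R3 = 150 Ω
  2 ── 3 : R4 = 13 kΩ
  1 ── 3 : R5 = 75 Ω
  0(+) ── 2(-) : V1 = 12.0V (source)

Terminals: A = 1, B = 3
Find the Thévenin equivalent first; then I_n = V_th/R_th and R_n = R_th.
Step 1 — V_th is the open-circuit voltage V_A - V_B (nothing connected across the terminals).
Nodal analysis, taking node 2 as the 0 V reference.
Source V1 fixes V_0 = 12 V.
KCL at each unknown node (sum of currents leaving = 0; resistances in Ω):
  Node 1: (V_1 - 12)/24000 + (V_1 - 0)/3 + (V_1 - V_3)/75 = 0
  Node 3: (V_3 - 12)/150 + (V_3 - 0)/13000 + (V_3 - V_1)/75 = 0
Collecting terms (coefficients in siemens):
  0.3467·V_1 - 0.01333·V_3 = 0.0005
  0.02008·V_3 - 0.01333·V_1 = 0.08
Determinant D = (0.3467)(0.02008) - (-0.01333)(-0.01333) = 0.006783
V_1 = [(0.0005)(0.02008) - (-0.01333)(0.08)]/D = 0.1587 V
V_3 = [(0.3467)(0.08) - (0.0005)(-0.01333)]/D = 4.09 V
V_th = V_1 - V_3 = 0.1587 - 4.09 = -3.931 V
Step 2 — R_th: zero the source — replace V1 by a short circuit (node 2 merges into node 0) — and find the resistance seen between A (node 1) and B (node 3).
Reduce the network between node 1 (A) and node 3 (B) by series/parallel combination:
  Rp1 = R1 ‖ R2 (parallel, both between nodes 0 and 1) = 1/(1/24000 + 1/3) = 3 Ω
  Rp2 = R3 ‖ R4 (parallel, both between nodes 0 and 3) = 1/(1/150 + 1/13000) = 148.3 Ω
  Rs1 = Rp1 + Rp2 (series, joined only at node 0) = 3 + 148.3 = 151.3 Ω
  Rp3 = R5 ‖ Rs1 (parallel, both between nodes 1 and 3) = 1/(1/75 + 1/151.3) = 50.14 Ω
R_th = 50.14 Ω
I_n = V_th/R_th = -3.931/50.14 = -0.0784 A, and R_n = R_th = 50.14 Ω

Final answer: I_n = -0.0784 A, R_n = 50.14 Ω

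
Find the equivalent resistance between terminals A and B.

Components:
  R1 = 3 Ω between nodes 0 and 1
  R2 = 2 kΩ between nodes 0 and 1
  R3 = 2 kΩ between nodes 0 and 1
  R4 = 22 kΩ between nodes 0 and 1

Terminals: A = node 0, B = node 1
Reduce the network between node 0 (A) and node 1 (B) by series/parallel combination:
  Rp1 = R1 ‖ R2 ‖ R3 ‖ R4 (parallel, all between nodes 0 and 1) = 1/(1/3 + 1/2000 + 1/2000 + 1/22000) = 2.991 Ω
R_eq = 2.991 Ω

Final answer: 2.991 Ω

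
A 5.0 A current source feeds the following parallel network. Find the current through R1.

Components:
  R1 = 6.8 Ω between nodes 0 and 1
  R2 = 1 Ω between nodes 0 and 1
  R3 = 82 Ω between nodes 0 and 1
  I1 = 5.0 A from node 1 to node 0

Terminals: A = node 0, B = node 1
All resistors sit directly between nodes 0 and 1, so they are in parallel and share one voltage V; the full source current 5 A splits among them.
1/R_par = 1/6.8 + 1/1 + 1/82 = 1.159 S  =>  R_par = 0.8626 Ω
V = I × R_par = 5 × 0.8626 = 4.313 V
I_R1 = V/R1 = 4.313/6.8 = 0.6343 A

Final answer: 0.6343 A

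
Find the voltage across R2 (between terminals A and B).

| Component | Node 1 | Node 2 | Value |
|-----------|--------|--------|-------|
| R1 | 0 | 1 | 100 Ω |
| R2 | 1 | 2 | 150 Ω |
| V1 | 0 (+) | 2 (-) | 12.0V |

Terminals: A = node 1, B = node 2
R1 and R2 are in series across V1 (node 0 → node 1 → node 2), and the output A–B is taken across R2, so this is a voltage divider.
Series current: I = V1/(R1 + R2) = 12/(100 + 150) = 12/250 = 0.048 A
V_R2 = I × R2 = V1 × R2/(R1 + R2) = 12 × 150/250 = 7.2 V

Final answer: 7.2 V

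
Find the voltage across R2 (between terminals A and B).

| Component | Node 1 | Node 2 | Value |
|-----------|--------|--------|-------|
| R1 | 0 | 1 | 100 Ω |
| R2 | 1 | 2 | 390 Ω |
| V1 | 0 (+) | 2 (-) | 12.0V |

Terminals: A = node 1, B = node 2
R1 and R2 are in series across V1 (node 0 → node 1 → node 2), and the output A–B is taken across R2, so this is a voltage divider.
Series current: I = V1/(R1 + R2) = 12/(100 + 390) = 12/490 = 0.02449 A
V_R2 = I × R2 = V1 × R2/(R1 + R2) = 12 × 390/490 = 9.551 V

Final answer: 9.551 V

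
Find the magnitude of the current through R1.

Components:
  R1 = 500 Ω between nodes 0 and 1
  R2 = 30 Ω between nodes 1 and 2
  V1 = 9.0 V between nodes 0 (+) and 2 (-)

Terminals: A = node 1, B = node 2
Nodal analysis, taking node 2 as the 0 V reference.
Source V1 fixes V_0 = 9 V.
KCL at each unknown node (sum of currents leaving = 0; resistances in Ω):
  Node 1: (V_1 - 9)/500 + (V_1 - 0)/30 = 0
Collecting terms: 0.03533 × V_1 = 0.018  =>  V_1 = 0.5094 V
I_R1 = (V_0 - V_1)/R1 = (9 - 0.5094)/500 = 0.01698 A
|I_R1| = 0.01698 A

Final answer: |I_R1| = 0.01698 A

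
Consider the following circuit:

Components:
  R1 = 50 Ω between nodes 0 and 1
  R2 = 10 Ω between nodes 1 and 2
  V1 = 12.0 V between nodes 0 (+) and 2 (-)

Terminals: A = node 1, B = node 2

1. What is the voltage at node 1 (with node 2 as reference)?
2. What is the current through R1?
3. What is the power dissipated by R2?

Nodal analysis, taking node 2 as the 0 V reference.
Source V1 fixes V_0 = 12 V.
KCL at each unknown node (sum of currents leaving = 0; resistances in Ω):
  Node 1: (V_1 - 12)/50 + (V_1 - 0)/10 = 0
Collecting terms: 0.12 × V_1 = 0.24  =>  V_1 = 2 V
Part 1:
  Read off the nodal solution: V_1 = 2 V
Part 2:
  I_R1 = (V_0 - V_1)/R1 = (12 - 2)/50 = 0.2 A
  Magnitude: I_R1 = 0.2 A
Part 3:
  I_R2 = (V_1 - V_2)/R2 = (2 - 0)/10 = 0.2 A
  P_R2 = I_R2² × R2 = (0.2)² × 10 = 0.4 W

Final answers:
1. V_1 = 2 V
2. I_R1 = 0.2 A
3. P_R2 = 0.4 W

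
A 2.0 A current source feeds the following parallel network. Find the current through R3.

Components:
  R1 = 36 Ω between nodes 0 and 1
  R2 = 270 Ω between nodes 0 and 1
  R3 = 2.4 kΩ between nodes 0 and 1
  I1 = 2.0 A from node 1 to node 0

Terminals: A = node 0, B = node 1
All resistors sit directly between nodes 0 and 1, so they are in parallel and share one voltage V; the full source current 2 A splits among them.
1/R_par = 1/36 + 1/270 + 1/2400 = 0.0319 S  =>  R_par = 31.35 Ω
V = I × R_par = 2 × 31.35 = 62.7 V
I_R3 = V/R3 = 62.7/2400 = 0.02612 A

Final answer: 0.02612 A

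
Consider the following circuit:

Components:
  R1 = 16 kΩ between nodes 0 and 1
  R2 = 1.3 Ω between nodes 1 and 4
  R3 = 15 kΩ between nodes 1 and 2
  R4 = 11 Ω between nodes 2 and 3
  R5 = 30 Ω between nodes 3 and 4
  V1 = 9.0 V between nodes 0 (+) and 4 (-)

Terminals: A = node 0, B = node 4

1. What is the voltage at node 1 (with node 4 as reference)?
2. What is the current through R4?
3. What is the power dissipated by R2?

Nodal analysis, taking node 4 as the 0 V reference.
Source V1 fixes V_0 = 9 V.
KCL at each unknown node (sum of currents leaving = 0; resistances in Ω):
  Node 1: (V_1 - 9)/16000 + (V_1 - 0)/1.3 + (V_1 - V_2)/15000 = 0
  Node 2: (V_2 - V_1)/15000 + (V_2 - V_3)/11 = 0
  Node 3: (V_3 - V_2)/11 + (V_3 - 0)/30 = 0
Collecting terms (coefficients in siemens):
  0.7694·V_1 - 0.00006667·V_2 = 0.0005625
  0.09098·V_2 - 0.00006667·V_1 - 0.09091·V_3 = 0
  0.1242·V_3 - 0.09091·V_2 = 0
Solving these 3 simultaneous equations (Gaussian elimination) gives:
  V_1 = 0.0007311 V, V_2 = 0.000001993 V, V_3 = 0.000001458 V
Part 1:
  Read off the nodal solution: V_1 = 0.0007311 V
Part 2:
  I_R4 = (V_2 - V_3)/R4 = (0.000001993 - 0.000001458)/11 = 0.00000004861 A
  Magnitude: I_R4 = 0.00000004861 A
Part 3:
  I_R2 = (V_1 - V_4)/R2 = (0.0007311 - 0)/1.3 = 0.0005624 A
  P_R2 = I_R2² × R2 = (0.0005624)² × 1.3 = 0.0000004112 W

Final answers:
1. V_1 = 0.0007311 V
2. I_R4 = 4.861e-08 A
3. P_R2 = 4.112e-07 W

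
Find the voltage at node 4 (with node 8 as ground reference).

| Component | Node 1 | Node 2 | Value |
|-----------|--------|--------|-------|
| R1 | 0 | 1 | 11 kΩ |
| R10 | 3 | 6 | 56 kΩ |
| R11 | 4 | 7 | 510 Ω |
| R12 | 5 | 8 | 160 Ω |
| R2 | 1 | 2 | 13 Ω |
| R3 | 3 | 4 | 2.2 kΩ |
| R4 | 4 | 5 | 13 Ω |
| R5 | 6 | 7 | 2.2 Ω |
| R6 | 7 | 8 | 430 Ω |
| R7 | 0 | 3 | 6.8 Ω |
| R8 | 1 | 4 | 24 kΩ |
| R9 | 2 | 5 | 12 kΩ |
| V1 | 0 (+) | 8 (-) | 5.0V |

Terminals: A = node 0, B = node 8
Nodal analysis, taking node 8 as the 0 V reference.
Source V1 fixes V_0 = 5 V.
KCL at each unknown node (sum of currents leaving = 0; resistances in Ω):
  Node 1: (V_1 - 5)/11000 + (V_1 - V_2)/13 + (V_1 - V_4)/24000 = 0
  Node 2: (V_2 - V_1)/13 + (V_2 - V_5)/12000 = 0
  Node 3: (V_3 - V_4)/2200 + (V_3 - 5)/6.8 + (V_3 - V_6)/56000 = 0
  Node 4: (V_4 - V_3)/2200 + (V_4 - V_5)/13 + (V_4 - V_1)/24000 + (V_4 - V_7)/510 = 0
  Node 5: (V_5 - V_4)/13 + (V_5 - V_2)/12000 + (V_5 - 0)/160 = 0
  Node 6: (V_6 - V_7)/2.2 + (V_6 - V_3)/56000 = 0
  Node 7: (V_7 - V_6)/2.2 + (V_7 - 0)/430 + (V_7 - V_4)/510 = 0
Collecting terms (coefficients in siemens):
  0.07706·V_1 - 0.07692·V_2 - 0.00004167·V_4 = 0.0004545
  0.07701·V_2 - 0.07692·V_1 - 0.00008333·V_5 = 0
  0.1475·V_3 - 0.0004545·V_4 - 0.00001786·V_6 = 0.7353
  0.07938·V_4 - 0.00004167·V_1 - 0.0004545·V_3 - 0.07692·V_5 - 0.001961·V_7 = 0
  0.08326·V_5 - 0.00008333·V_2 - 0.07692·V_4 = 0
  0.4546·V_6 - 0.00001786·V_3 - 0.4545·V_7 = 0
  0.4588·V_7 - 0.001961·V_4 - 0.4545·V_6 = 0
Solving these 7 simultaneous equations (Gaussian elimination) gives:
  V_1 = 2.298 V, V_2 = 2.296 V, V_3 = 4.985 V, V_4 = 0.3478 V
  V_5 = 0.3236 V, V_6 = 0.1793 V, V_7 = 0.1791 V
The requested potential is V_4 = 0.3478 V.

Final answer: V_4 = 0.3478 V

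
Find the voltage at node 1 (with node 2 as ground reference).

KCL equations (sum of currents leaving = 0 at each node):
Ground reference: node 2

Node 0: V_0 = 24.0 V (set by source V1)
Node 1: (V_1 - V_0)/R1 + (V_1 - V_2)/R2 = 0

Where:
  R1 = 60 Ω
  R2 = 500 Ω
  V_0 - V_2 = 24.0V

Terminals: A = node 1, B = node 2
Nodal analysis, taking node 2 as the 0 V reference.
Source V1 fixes V_0 = 24 V.
KCL at each unknown node (sum of currents leaving = 0; resistances in Ω):
  Node 1: (V_1 - 24)/60 + (V_1 - 0)/500 = 0
Collecting terms: 0.01867 × V_1 = 0.4  =>  V_1 = 21.43 V
The requested potential is V_1 = 21.43 V.

Final answer: V_1 = 21.43 V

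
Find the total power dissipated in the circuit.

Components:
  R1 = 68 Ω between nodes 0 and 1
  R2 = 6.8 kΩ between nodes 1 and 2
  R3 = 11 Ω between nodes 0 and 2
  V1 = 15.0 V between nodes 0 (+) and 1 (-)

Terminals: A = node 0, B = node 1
Nodal analysis, taking node 1 as the 0 V reference.
Source V1 fixes V_0 = 15 V.
KCL at each unknown node (sum of currents leaving = 0; resistances in Ω):
  Node 2: (V_2 - 0)/6800 + (V_2 - 15)/11 = 0
Collecting terms: 0.09106 × V_2 = 1.364  =>  V_2 = 14.98 V
Power in each resistor, P = (ΔV)²/R:
  P_R1 = (15 - 0)²/68 = 3.309 W
  P_R2 = (0 - 14.98)²/6800 = 0.03298 W
  P_R3 = (15 - 14.98)²/11 = 0.00005335 W
P_total = P_R1 + P_R2 + P_R3 = 3.342 W

Final answer: 3.342 W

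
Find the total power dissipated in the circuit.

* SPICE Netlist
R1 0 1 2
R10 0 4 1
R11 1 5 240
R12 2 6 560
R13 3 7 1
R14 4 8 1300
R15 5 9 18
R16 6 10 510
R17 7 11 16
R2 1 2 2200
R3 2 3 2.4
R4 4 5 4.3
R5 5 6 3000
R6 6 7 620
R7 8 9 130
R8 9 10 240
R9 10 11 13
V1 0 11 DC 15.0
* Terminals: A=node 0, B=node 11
Nodal analysis, taking node 11 as the 0 V reference.
Source V1 fixes V_0 = 15 V.
KCL at each unknown node (sum of currents leaving = 0; resistances in Ω):
  Node 1: (V_1 - 15)/2 + (V_1 - V_2)/2200 + (V_1 - V_5)/240 = 0
  Node 2: (V_2 - V_1)/2200 + (V_2 - V_3)/2.4 + (V_2 - V_6)/560 = 0
  Node 3: (V_3 - V_2)/2.4 + (V_3 - V_7)/1 = 0
  Node 4: (V_4 - V_5)/4.3 + (V_4 - 15)/1 + (V_4 - V_8)/1300 = 0
  Node 5: (V_5 - V_4)/4.3 + (V_5 - V_6)/3000 + (V_5 - V_1)/240 + (V_5 - V_9)/18 = 0
  Node 6: (V_6 - V_5)/3000 + (V_6 - V_7)/620 + (V_6 - V_2)/560 + (V_6 - V_10)/510 = 0
  Node 7: (V_7 - V_6)/620 + (V_7 - V_3)/1 + (V_7 - 0)/16 = 0
  Node 8: (V_8 - V_9)/130 + (V_8 - V_4)/1300 = 0
  Node 9: (V_9 - V_8)/130 + (V_9 - V_10)/240 + (V_9 - V_5)/18 = 0
  Node 10: (V_10 - V_9)/240 + (V_10 - 0)/13 + (V_10 - V_6)/510 = 0
Collecting terms (coefficients in siemens):
  0.5046·V_1 - 0.0004545·V_2 - 0.004167·V_5 = 7.5
  0.4189·V_2 - 0.0004545·V_1 - 0.4167·V_3 - 0.001786·V_6 = 0
  1.417·V_3 - 0.4167·V_2 - 1·V_7 = 0
  1.233·V_4 - 0.2326·V_5 - 0.0007692·V_8 = 15
  0.2926·V_5 - 0.004167·V_1 - 0.2326·V_4 - 0.0003333·V_6 - 0.05556·V_9 = 0
  0.005693·V_6 - 0.001786·V_2 - 0.0003333·V_5 - 0.001613·V_7 - 0.001961·V_10 = 0
  1.064·V_7 - 1·V_3 - 0.001613·V_6 = 0
  0.008462·V_8 - 0.0007692·V_4 - 0.007692·V_9 = 0
  0.06741·V_9 - 0.05556·V_5 - 0.007692·V_8 - 0.004167·V_10 = 0
  0.08305·V_10 - 0.001961·V_6 - 0.004167·V_9 = 0
Solving these 10 simultaneous equations (Gaussian elimination) gives:
  V_1 = 14.98 V, V_2 = 0.193 V, V_3 = 0.1724 V, V_4 = 14.94 V
  V_5 = 14.7 V, V_6 = 1.215 V, V_7 = 0.1639 V, V_8 = 13.85 V
  V_9 = 13.74 V, V_10 = 0.7179 V
Power in each resistor, P = (ΔV)²/R:
  P_R1 = (15 - 14.98)²/2 = 0.0001252 W
  P_R2 = (14.98 - 0.193)²/2200 = 0.09945 W
  P_R3 = (0.193 - 0.1724)²/2.4 = 0.0001754 W
  P_R4 = (14.94 - 14.7)²/4.3 = 0.01383 W
  P_R5 = (14.7 - 1.215)²/3000 = 0.0606 W
  P_R6 = (1.215 - 0.1639)²/620 = 0.001782 W
  P_R7 = (13.85 - 13.74)²/130 = 0.00009233 W
  P_R8 = (13.74 - 0.7179)²/240 = 0.7063 W
  P_R9 = (0.7179 - 0)²/13 = 0.03964 W
  P_R10 = (15 - 14.94)²/1 = 0.003312 W
  P_R11 = (14.98 - 14.7)²/240 = 0.0003398 W
  P_R12 = (0.193 - 1.215)²/560 = 0.001865 W
  P_R13 = (0.1724 - 0.1639)²/1 = 0.00007307 W
  P_R14 = (14.94 - 13.85)²/1300 = 0.0009233 W
  P_R15 = (14.7 - 13.74)²/18 = 0.05134 W
  P_R16 = (1.215 - 0.7179)²/510 = 0.0004843 W
  P_R17 = (0.1639 - 0)²/16 = 0.001679 W
P_total = P_R1 + P_R2 + P_R3 + P_R4 + P_R5 + P_R6 + P_R7 + P_R8 + P_R9 + P_R10 + P_R11 + P_R12 + P_R13 + P_R14 + P_R15 + P_R16 + P_R17 = 0.982 W

Final answer: 0.982 W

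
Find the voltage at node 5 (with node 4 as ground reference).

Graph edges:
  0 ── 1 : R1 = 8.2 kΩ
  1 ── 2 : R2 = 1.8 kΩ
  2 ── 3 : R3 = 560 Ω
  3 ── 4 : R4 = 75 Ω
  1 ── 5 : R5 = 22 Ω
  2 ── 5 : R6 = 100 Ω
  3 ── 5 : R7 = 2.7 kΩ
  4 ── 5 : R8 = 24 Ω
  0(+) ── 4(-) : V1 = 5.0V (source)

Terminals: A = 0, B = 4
Nodal analysis, taking node 4 as the 0 V reference.
Source V1 fixes V_0 = 5 V.
KCL at each unknown node (sum of currents leaving = 0; resistances in Ω):
  Node 1: (V_1 - 5)/8200 + (V_1 - V_2)/1800 + (V_1 - V_5)/22 = 0
  Node 2: (V_2 - V_1)/1800 + (V_2 - V_3)/560 + (V_2 - V_5)/100 = 0
  Node 3: (V_3 - V_2)/560 + (V_3 - 0)/75 + (V_3 - V_5)/2700 = 0
  Node 5: (V_5 - V_1)/22 + (V_5 - V_2)/100 + (V_5 - V_3)/2700 + (V_5 - 0)/24 = 0
Collecting terms (coefficients in siemens):
  0.04613·V_1 - 0.0005556·V_2 - 0.04545·V_5 = 0.0006098
  0.01234·V_2 - 0.0005556·V_1 - 0.001786·V_3 - 0.01·V_5 = 0
  0.01549·V_3 - 0.001786·V_2 - 0.0003704·V_5 = 0
  0.09749·V_5 - 0.04545·V_1 - 0.01·V_2 - 0.0003704·V_3 = 0
Solving these 4 simultaneous equations (Gaussian elimination) gives:
  V_1 = 0.02714 V, V_2 = 0.01281 V, V_3 = 0.001811 V, V_5 = 0.01398 V
The requested potential is V_5 = 0.01398 V.

Final answer: V_5 = 0.01398 V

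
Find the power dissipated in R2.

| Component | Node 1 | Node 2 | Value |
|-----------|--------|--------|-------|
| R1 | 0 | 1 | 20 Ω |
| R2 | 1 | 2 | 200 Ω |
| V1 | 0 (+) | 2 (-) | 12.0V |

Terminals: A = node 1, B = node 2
Nodal analysis, taking node 2 as the 0 V reference.
Source V1 fixes V_0 = 12 V.
KCL at each unknown node (sum of currents leaving = 0; resistances in Ω):
  Node 1: (V_1 - 12)/20 + (V_1 - 0)/200 = 0
Collecting terms: 0.055 × V_1 = 0.6  =>  V_1 = 10.91 V
I_R2 = (V_1 - V_2)/R2 = (10.91 - 0)/200 = 0.05455 A
P_R2 = I_R2² × R2 = (0.05455)² × 200 = 0.595 W

Final answer: 0.595 W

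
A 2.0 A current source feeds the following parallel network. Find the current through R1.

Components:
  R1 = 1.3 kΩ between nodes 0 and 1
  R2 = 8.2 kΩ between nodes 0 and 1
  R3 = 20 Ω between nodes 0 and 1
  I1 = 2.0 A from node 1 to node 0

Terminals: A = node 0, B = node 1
All resistors sit directly between nodes 0 and 1, so they are in parallel and share one voltage V; the full source current 2 A splits among them.
1/R_par = 1/1300 + 1/8200 + 1/20 = 0.05089 S  =>  R_par = 19.65 Ω
V = I × R_par = 2 × 19.65 = 39.3 V
I_R1 = V/R1 = 39.3/1300 = 0.03023 A

Final answer: 0.03023 A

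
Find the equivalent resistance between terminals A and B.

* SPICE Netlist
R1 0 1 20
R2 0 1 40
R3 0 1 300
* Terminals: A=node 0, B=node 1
Reduce the network between node 0 (A) and node 1 (B) by series/parallel combination:
  Rp1 = R1 ‖ R2 ‖ R3 (parallel, all between nodes 0 and 1) = 1/(1/20 + 1/40 + 1/300) = 12.77 Ω
R_eq = 12.77 Ω

Final answer: 12.77 Ω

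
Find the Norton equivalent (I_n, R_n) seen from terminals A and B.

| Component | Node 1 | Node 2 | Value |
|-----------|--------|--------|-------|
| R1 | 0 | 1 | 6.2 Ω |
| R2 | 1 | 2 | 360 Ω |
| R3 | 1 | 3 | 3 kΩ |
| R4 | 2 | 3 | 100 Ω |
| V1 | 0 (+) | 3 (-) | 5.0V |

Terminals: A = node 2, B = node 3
Find the Thévenin equivalent first; then I_n = V_th/R_th and R_n = R_th.
Step 1 — V_th is the open-circuit voltage V_A - V_B (nothing connected across the terminals).
Nodal analysis, taking node 3 as the 0 V reference.
Source V1 fixes V_0 = 5 V.
KCL at each unknown node (sum of currents leaving = 0; resistances in Ω):
  Node 1: (V_1 - 5)/6.2 + (V_1 - V_2)/360 + (V_1 - 0)/3000 = 0
  Node 2: (V_2 - V_1)/360 + (V_2 - 0)/100 = 0
Collecting terms (coefficients in siemens):
  0.1644·V_1 - 0.002778·V_2 = 0.8065
  0.01278·V_2 - 0.002778·V_1 = 0
Determinant D = (0.1644)(0.01278) - (-0.002778)(-0.002778) = 0.002093
V_1 = [(0.8065)(0.01278) - (-0.002778)(0)]/D = 4.923 V
V_2 = [(0.1644)(0) - (0.8065)(-0.002778)]/D = 1.07 V
V_th = V_2 - V_3 = 1.07 - 0 = 1.07 V
Step 2 — R_th: zero the source — replace V1 by a short circuit (node 3 merges into node 0) — and find the resistance seen between A (node 2) and B (node 0).
Reduce the network between node 2 (A) and node 0 (B) by series/parallel combination:
  Rp1 = R1 ‖ R3 (parallel, both between nodes 0 and 1) = 1/(1/6.2 + 1/3000) = 6.187 Ω
  Rs1 = R2 + Rp1 (series, joined only at node 1) = 360 + 6.187 = 366.2 Ω
  Rp2 = R4 ‖ Rs1 (parallel, both between nodes 0 and 2) = 1/(1/100 + 1/366.2) = 78.55 Ω
R_th = 78.55 Ω
I_n = V_th/R_th = 1.07/78.55 = 0.01363 A, and R_n = R_th = 78.55 Ω

Final answer: I_n = 0.01363 A, R_n = 78.55 Ω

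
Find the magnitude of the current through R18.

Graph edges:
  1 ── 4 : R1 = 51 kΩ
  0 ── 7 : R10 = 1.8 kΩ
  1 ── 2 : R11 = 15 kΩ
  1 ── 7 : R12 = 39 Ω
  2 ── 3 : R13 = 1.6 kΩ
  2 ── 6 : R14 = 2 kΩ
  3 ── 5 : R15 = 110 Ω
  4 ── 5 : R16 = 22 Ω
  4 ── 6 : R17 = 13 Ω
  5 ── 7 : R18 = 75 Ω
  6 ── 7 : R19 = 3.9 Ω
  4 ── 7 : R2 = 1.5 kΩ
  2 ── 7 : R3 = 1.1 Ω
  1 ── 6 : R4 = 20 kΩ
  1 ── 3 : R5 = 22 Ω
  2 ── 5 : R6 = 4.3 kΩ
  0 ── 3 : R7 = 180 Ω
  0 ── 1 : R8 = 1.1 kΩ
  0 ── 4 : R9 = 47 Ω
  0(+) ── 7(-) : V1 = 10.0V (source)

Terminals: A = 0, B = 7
Nodal analysis, taking node 7 as the 0 V reference.
Source V1 fixes V_0 = 10 V.
KCL at each unknown node (sum of currents leaving = 0; resistances in Ω):
  Node 1: (V_1 - V_4)/51000 + (V_1 - V_6)/20000 + (V_1 - V_3)/22 + (V_1 - 10)/1100 + (V_1 - V_2)/15000 + (V_1 - 0)/39 = 0
  Node 2: (V_2 - 0)/1.1 + (V_2 - V_5)/4300 + (V_2 - V_1)/15000 + (V_2 - V_3)/1600 + (V_2 - V_6)/2000 = 0
  Node 3: (V_3 - V_1)/22 + (V_3 - 10)/180 + (V_3 - V_2)/1600 + (V_3 - V_5)/110 = 0
  Node 4: (V_4 - V_1)/51000 + (V_4 - 0)/1500 + (V_4 - 10)/47 + (V_4 - V_5)/22 + (V_4 - V_6)/13 = 0
  Node 5: (V_5 - V_2)/4300 + (V_5 - V_3)/110 + (V_5 - V_4)/22 + (V_5 - 0)/75 = 0
  Node 6: (V_6 - V_1)/20000 + (V_6 - V_2)/2000 + (V_6 - V_4)/13 + (V_6 - 0)/3.9 = 0
Collecting terms (coefficients in siemens):
  0.07214·V_1 - 0.00006667·V_2 - 0.04545·V_3 - 0.00001961·V_4 - 0.00005·V_6 = 0.009091
  0.9105·V_2 - 0.00006667·V_1 - 0.000625·V_3 - 0.0002326·V_5 - 0.0005·V_6 = 0
  0.06073·V_3 - 0.04545·V_1 - 0.000625·V_2 - 0.009091·V_5 = 0.05556
  0.1443·V_4 - 0.00001961·V_1 - 0.04545·V_5 - 0.07692·V_6 = 0.2128
  0.06811·V_5 - 0.0002326·V_2 - 0.009091·V_3 - 0.04545·V_4 = 0
  0.3339·V_6 - 0.00005·V_1 - 0.0005·V_2 - 0.07692·V_4 = 0
Solving these 6 simultaneous equations (Gaussian elimination) gives:
  V_1 = 1.672 V, V_2 = 0.002591 V, V_3 = 2.451 V, V_4 = 2.365 V
  V_5 = 1.905 V, V_6 = 0.5451 V
I_R18 = (V_5 - V_7)/R18 = (1.905 - 0)/75 = 0.0254 A
|I_R18| = 0.0254 A

Final answer: |I_R18| = 0.0254 A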